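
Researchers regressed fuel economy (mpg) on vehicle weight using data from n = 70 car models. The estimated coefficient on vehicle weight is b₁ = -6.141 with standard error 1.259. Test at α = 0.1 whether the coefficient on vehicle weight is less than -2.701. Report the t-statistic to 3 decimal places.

t = -2.732

H₀: β₁ = -2.701 vs H₁: β₁ < -2.701.
t = (b₁ − β₁⁰)/SE = (-6.141 − (-2.701)) / 1.259 = -2.732.
df = n − 2 = 70 − 2 = 68.
One-sided p ≈ 0.0040, which is < 0.1, so reject H₀.
There is evidence that the true slope on vehicle weight is below -2.701 mpg per unit.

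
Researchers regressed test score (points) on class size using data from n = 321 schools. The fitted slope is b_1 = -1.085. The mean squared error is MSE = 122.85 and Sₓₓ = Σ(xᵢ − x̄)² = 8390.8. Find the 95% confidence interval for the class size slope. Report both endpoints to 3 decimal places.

(-1.323, -0.847)

SE(b_1) = √(MSE/Sₓₓ) = √(122.85/8390.8) = 0.121.
df = n − 2 = 319.
t* = t_{0.025, 319} = 1.967428.
Margin = t* × SE = 1.967428 × 0.121 = 0.23806.
CI: -1.085 ± 0.23806 → (-1.323, -0.847).
With 95% confidence, each one-unit increase in class size is associated with a change of between -1.323 and -0.847 points in test score.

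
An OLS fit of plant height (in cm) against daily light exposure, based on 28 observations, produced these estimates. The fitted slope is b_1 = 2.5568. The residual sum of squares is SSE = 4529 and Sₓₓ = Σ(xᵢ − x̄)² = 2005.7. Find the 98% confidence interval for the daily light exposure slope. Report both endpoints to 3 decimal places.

(1.826, 3.287)

MSE = SSE/(n − 2) = 4529/26 = 174.192.
SE(b_1) = √(MSE/Sₓₓ) = √(174.192/2005.7) = 0.294701.
df = n − 2 = 26.
t* = t_{0.01, 26} = 2.47863.
Margin = t* × SE = 2.47863 × 0.294701 = 0.73045.
CI: 2.5568 ± 0.73045 → (1.826, 3.287).
With 98% confidence, each one-unit increase in daily light exposure is associated with a change of between 1.826 and 3.287 cm in plant height.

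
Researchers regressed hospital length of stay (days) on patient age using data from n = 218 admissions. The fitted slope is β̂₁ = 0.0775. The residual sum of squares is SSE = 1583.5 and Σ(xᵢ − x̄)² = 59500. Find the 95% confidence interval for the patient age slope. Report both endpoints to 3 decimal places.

MSE = SSE/(n − 2) = 1583.5/216 = 7.33102.
SE(β̂₁) = √(MSE/Sₓₓ) = √(7.33102/59500) = 0.0111.
df = n − 2 = 216.
t* = t_{0.025, 216} = 1.971007.
Margin = t* × SE = 1.971007 × 0.0111 = 0.02188.
CI: 0.0775 ± 0.02188 → (0.056, 0.099).
With 95% confidence, each one-unit increase in patient age is associated with a change of between 0.056 and 0.099 days in hospital length of stay.

(0.056, 0.099)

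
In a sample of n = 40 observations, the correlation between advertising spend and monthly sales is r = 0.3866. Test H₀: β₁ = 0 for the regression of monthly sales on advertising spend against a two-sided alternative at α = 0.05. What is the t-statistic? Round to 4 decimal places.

t = r·√(n − 2)/√(1 − r²) = 0.3866·√38/√0.85054 = 2.5841.
df = n − 2 = 38.
Two-sided p ≈ 0.0137, which is < 0.05, so reject H₀.
There is evidence of a linear association between advertising spend and monthly sales.

t = 2.5841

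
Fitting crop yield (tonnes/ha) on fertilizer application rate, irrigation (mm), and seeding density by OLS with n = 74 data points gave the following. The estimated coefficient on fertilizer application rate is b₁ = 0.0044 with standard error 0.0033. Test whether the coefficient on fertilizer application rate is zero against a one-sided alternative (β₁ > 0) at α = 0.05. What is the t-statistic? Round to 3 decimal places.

t = 1.333

H₀: β₁ = 0 vs H₁: β₁ > 0.
t = (b₁ − β₁⁰)/SE = 0.0044 / 0.0033 = 1.333.
df = n − k − 1 = 74 − 3 − 1 = 70.
One-sided p ≈ 0.0934, which is ≥ 0.05, so fail to reject H₀.
The data do not give significant evidence that the true slope on fertilizer application rate is positive, holding the other predictors fixed.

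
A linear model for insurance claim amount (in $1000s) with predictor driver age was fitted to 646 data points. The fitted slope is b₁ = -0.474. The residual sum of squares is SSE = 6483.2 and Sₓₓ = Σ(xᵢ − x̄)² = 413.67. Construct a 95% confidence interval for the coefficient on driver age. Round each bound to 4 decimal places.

MSE = SSE/(n − 2) = 6483.2/644 = 10.0671.
SE(b₁) = √(MSE/Sₓₓ) = √(10.0671/413.67) = 0.156.
df = n − 2 = 644.
t* = t_{0.025, 644} = 1.963654.
Margin = t* × SE = 1.963654 × 0.156 = 0.306330.
CI: -0.474 ± 0.306330 → (-0.7803, -0.1677).
With 95% confidence, each one-unit increase in driver age is associated with a change of between -0.7803 and -0.1677 $1000s in insurance claim amount.

(-0.7803, -0.1677)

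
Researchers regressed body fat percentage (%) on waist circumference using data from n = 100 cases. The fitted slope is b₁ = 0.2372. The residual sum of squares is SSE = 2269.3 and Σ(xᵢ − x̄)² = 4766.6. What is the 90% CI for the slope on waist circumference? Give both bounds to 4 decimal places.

MSE = SSE/(n − 2) = 2269.3/98 = 23.1561.
SE(b₁) = √(MSE/Sₓₓ) = √(23.1561/4766.6) = 0.0696993.
df = n − 2 = 98.
t* = t_{0.05, 98} = 1.660551.
Margin = t* × SE = 1.660551 × 0.0696993 = 0.115739.
CI: 0.2372 ± 0.115739 → (0.1215, 0.3529).
With 90% confidence, each one-unit increase in waist circumference is associated with a change of between 0.1215 and 0.3529 % in body fat percentage.

(0.1215, 0.3529)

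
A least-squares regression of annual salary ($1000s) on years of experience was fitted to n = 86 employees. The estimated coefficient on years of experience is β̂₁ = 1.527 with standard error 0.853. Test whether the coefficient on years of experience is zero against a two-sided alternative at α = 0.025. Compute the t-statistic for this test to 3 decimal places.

H₀: β₁ = 0 vs H₁: β₁ ≠ 0.
t = (β̂₁ − β₁⁰)/SE = 1.527 / 0.853 = 1.790.
df = n − 2 = 86 − 2 = 84.
Two-sided p ≈ 0.0770, which is ≥ 0.025, so fail to reject H₀.
The data do not give significant evidence of an association between years of experience and annual salary.

t = 1.790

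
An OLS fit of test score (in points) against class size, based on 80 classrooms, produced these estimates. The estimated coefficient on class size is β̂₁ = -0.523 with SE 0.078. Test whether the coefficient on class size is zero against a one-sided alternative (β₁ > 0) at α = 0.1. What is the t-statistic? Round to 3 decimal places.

t = -6.705

H₀: β₁ = 0 vs H₁: β₁ > 0.
t = (β̂₁ − β₁⁰)/SE = -0.523 / 0.078 = -6.705.
df = n − 2 = 80 − 2 = 78.
One-sided p ≈ 1.0000, which is ≥ 0.1, so fail to reject H₀.
The data do not give significant evidence that the true slope on class size is positive.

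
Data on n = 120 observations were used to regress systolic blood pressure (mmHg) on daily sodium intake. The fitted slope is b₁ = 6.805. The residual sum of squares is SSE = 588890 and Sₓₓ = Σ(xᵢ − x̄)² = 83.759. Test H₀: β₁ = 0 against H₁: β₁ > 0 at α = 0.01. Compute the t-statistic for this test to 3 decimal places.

t = 0.882

MSE = SSE/(n − 2) = 588890/118 = 4990.59.
SE(b₁) = √(MSE/Sₓₓ) = √(4990.59/83.759) = 7.71899.
t = 6.805 / 7.71899 = 0.882.
df = n − 2 = 118.
One-sided p ≈ 0.1899, which is ≥ 0.01, so fail to reject H₀.
The data do not give significant evidence that the true slope on daily sodium intake is positive.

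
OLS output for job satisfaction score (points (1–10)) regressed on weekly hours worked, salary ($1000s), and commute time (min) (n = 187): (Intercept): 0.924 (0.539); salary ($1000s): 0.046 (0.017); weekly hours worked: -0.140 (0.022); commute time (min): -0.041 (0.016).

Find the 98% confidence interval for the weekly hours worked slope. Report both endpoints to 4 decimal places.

(-0.1916, -0.0884)

Read off: b = -0.140, SE = 0.022 for weekly hours worked.
df = n − k − 1 = 187 − 3 − 1 = 183.
t* = t_{0.01, 183} = 2.346897.
Margin = t* × SE = 2.346897 × 0.022 = 0.051632.
CI: -0.140 ± 0.051632 → (-0.1916, -0.0884).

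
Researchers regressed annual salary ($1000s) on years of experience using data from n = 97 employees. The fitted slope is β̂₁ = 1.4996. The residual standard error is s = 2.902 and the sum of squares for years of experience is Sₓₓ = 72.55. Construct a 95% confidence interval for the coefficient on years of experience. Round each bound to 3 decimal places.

SE(β̂₁) = s/√Sₓₓ = 2.902/√72.55 = 0.340705.
df = n − 2 = 95.
t* = t_{0.025, 95} = 1.985251.
Margin = t* × SE = 1.985251 × 0.340705 = 0.67639.
CI: 1.4996 ± 0.67639 → (0.823, 2.176).
With 95% confidence, each one-unit increase in years of experience is associated with a change of between 0.823 and 2.176 $1000s in annual salary.

(0.823, 2.176)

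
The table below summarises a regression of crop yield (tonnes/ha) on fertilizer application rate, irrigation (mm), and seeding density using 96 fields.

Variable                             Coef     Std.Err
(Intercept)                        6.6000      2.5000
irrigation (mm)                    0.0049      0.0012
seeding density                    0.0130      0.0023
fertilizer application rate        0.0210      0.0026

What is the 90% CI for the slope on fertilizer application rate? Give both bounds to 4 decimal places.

Read off: b = 0.0210, SE = 0.0026 for fertilizer application rate.
df = n − k − 1 = 96 − 3 − 1 = 92.
t* = t_{0.05, 92} = 1.661585.
Margin = t* × SE = 1.661585 × 0.0026 = 0.004320.
CI: 0.0210 ± 0.004320 → (0.0167, 0.0253).

(0.0167, 0.0253)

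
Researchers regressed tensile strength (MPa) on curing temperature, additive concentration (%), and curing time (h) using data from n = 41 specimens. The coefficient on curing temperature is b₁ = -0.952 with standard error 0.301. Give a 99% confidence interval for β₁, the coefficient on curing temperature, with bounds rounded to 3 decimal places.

df = n − k − 1 = 41 − 3 − 1 = 37.
t* = t_{0.005, 37} = 2.715409.
Margin = t* × SE = 2.715409 × 0.301 = 0.81734.
CI: -0.952 ± 0.81734 → (-1.769, -0.135).
With 99% confidence, each one-unit increase in curing temperature is associated with a change of between -1.769 and -0.135 MPa in tensile strength, holding the other predictors fixed.

(-1.769, -0.135)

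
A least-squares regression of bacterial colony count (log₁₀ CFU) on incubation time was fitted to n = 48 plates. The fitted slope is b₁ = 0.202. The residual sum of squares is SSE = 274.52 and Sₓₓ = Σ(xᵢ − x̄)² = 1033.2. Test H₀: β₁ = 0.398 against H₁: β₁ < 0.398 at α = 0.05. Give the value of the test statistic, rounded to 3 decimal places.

MSE = SSE/(n − 2) = 274.52/46 = 5.96783.
SE(b₁) = √(MSE/Sₓₓ) = √(5.96783/1033.2) = 0.0760004.
t = (0.202 − 0.398) / 0.0760004 = -2.579.
df = n − 2 = 46.
One-sided p ≈ 0.0066, which is < 0.05, so reject H₀.
There is evidence that the true slope on incubation time is below 0.398 log₁₀ CFU per unit.

t = -2.579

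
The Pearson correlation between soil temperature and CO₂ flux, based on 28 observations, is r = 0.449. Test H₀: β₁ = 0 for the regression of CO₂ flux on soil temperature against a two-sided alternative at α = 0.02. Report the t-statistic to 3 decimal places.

t = 2.562

t = r·√(n − 2)/√(1 − r²) = 0.449·√26/√0.798399 = 2.562.
df = n − 2 = 26.
Two-sided p ≈ 0.0165, which is < 0.02, so reject H₀.
There is evidence of a linear association between soil temperature and CO₂ flux.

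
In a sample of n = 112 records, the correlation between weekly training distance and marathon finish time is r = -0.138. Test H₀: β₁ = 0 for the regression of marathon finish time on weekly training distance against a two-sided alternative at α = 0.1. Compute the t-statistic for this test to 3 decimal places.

t = r·√(n − 2)/√(1 − r²) = -0.138·√110/√0.980956 = -1.461.
df = n − 2 = 110.
Two-sided p ≈ 0.1468, which is ≥ 0.1, so fail to reject H₀.
The data do not give significant evidence of a linear association between weekly training distance and marathon finish time.

t = -1.461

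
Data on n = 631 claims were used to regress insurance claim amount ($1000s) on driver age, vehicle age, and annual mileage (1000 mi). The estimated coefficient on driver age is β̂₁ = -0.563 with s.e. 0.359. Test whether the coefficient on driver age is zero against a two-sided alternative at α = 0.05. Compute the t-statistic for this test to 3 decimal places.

H₀: β₁ = 0 vs H₁: β₁ ≠ 0.
t = (β̂₁ − β₁⁰)/SE = -0.563 / 0.359 = -1.568.
df = n − k − 1 = 631 − 3 − 1 = 627.
Two-sided p ≈ 0.1173, which is ≥ 0.05, so fail to reject H₀.
The data do not give significant evidence of an association between driver age and insurance claim amount, after adjusting for the other predictors.

t = -1.568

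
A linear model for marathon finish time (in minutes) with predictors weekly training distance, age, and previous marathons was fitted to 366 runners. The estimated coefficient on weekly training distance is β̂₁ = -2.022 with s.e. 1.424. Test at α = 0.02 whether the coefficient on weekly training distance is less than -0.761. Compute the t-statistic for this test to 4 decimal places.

H₀: β₁ = -0.761 vs H₁: β₁ < -0.761.
t = (β̂₁ − β₁⁰)/SE = (-2.022 − (-0.761)) / 1.424 = -0.8855.
df = n − k − 1 = 366 − 3 − 1 = 362.
One-sided p ≈ 0.1882, which is ≥ 0.02, so fail to reject H₀.
The data do not give significant evidence that the true slope on weekly training distance is below -0.761 minutes per unit, holding the other predictors fixed.

t = -0.8855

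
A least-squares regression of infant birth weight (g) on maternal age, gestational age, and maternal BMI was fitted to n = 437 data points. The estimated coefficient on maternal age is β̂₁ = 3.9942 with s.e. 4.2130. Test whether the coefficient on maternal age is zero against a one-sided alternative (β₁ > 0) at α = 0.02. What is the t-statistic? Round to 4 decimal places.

H₀: β₁ = 0 vs H₁: β₁ > 0.
t = (β̂₁ − β₁⁰)/SE = 3.9942 / 4.2130 = 0.9481.
df = n − k − 1 = 437 − 3 − 1 = 433.
One-sided p ≈ 0.1718, which is ≥ 0.02, so fail to reject H₀.
The data do not give significant evidence that the true slope on maternal age is positive, holding the other predictors fixed.

t = 0.9481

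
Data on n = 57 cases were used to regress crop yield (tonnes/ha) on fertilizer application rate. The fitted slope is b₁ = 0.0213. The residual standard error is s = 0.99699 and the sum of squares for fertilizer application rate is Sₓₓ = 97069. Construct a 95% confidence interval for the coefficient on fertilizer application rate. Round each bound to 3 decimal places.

(0.015, 0.028)

SE(b₁) = s/√Sₓₓ = 0.99699/√97069 = 0.0032.
df = n − 2 = 55.
t* = t_{0.025, 55} = 2.004045.
Margin = t* × SE = 2.004045 × 0.0032 = 0.00641.
CI: 0.0213 ± 0.00641 → (0.015, 0.028).
With 95% confidence, each one-unit increase in fertilizer application rate is associated with a change of between 0.015 and 0.028 tonnes/ha in crop yield.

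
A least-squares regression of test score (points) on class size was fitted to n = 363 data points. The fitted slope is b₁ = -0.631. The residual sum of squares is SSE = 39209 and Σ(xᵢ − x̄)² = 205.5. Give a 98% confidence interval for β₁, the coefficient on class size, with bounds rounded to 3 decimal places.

MSE = SSE/(n − 2) = 39209/361 = 108.612.
SE(b₁) = √(MSE/Sₓₓ) = √(108.612/205.5) = 0.726998.
df = n − 2 = 361.
t* = t_{0.01, 361} = 2.336722.
Margin = t* × SE = 2.336722 × 0.726998 = 1.69879.
CI: -0.631 ± 1.69879 → (-2.330, 1.068).
With 98% confidence, each one-unit increase in class size is associated with a change of between -2.330 and 1.068 points in test score.

(-2.330, 1.068)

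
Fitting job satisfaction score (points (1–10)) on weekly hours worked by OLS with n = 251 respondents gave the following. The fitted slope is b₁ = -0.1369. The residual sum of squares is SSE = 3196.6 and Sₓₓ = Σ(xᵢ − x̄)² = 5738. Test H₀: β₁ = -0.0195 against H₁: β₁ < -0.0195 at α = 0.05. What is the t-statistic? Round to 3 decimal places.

t = -2.482

MSE = SSE/(n − 2) = 3196.6/249 = 12.8378.
SE(b₁) = √(MSE/Sₓₓ) = √(12.8378/5738) = 0.0473003.
t = (-0.1369 − (-0.0195)) / 0.0473003 = -2.482.
df = n − 2 = 249.
One-sided p ≈ 0.0069, which is < 0.05, so reject H₀.
There is evidence that the true slope on weekly hours worked is below -0.0195 points (1–10) per unit.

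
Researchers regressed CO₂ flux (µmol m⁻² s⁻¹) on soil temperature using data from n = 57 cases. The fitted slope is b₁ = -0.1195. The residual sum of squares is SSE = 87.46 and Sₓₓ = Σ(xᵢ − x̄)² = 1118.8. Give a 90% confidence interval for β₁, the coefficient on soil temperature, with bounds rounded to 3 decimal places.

MSE = SSE/(n − 2) = 87.46/55 = 1.59018.
SE(b₁) = √(MSE/Sₓₓ) = √(1.59018/1118.8) = 0.0377005.
df = n − 2 = 55.
t* = t_{0.05, 55} = 1.673034.
Margin = t* × SE = 1.673034 × 0.0377005 = 0.06307.
CI: -0.1195 ± 0.06307 → (-0.183, -0.056).
With 90% confidence, each one-unit increase in soil temperature is associated with a change of between -0.183 and -0.056 µmol m⁻² s⁻¹ in CO₂ flux.

(-0.183, -0.056)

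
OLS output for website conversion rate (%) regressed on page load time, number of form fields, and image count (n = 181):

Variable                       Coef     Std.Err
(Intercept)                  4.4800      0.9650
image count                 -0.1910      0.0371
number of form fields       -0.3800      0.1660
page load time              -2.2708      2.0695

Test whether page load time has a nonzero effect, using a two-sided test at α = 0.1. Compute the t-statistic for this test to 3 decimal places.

t = -1.097

Read off: b = -2.2708, SE = 2.0695 for page load time.
H₀: β₁ = 0 vs H₁: β₁ ≠ 0.
t = -2.2708 / 2.0695 = -1.097.
df = n − k − 1 = 181 − 3 − 1 = 177.
Two-sided p ≈ 0.2740, which is ≥ 0.1, so fail to reject H₀.
The data do not give significant evidence of an association between page load time and website conversion rate, after adjusting for the other predictors.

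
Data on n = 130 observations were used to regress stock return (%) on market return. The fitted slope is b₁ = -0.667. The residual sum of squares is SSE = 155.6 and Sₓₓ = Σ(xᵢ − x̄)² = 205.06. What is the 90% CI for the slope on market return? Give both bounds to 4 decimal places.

(-0.7946, -0.5394)

MSE = SSE/(n − 2) = 155.6/128 = 1.21562.
SE(b₁) = √(MSE/Sₓₓ) = √(1.21562/205.06) = 0.0769944.
df = n − 2 = 128.
t* = t_{0.05, 128} = 1.656845.
Margin = t* × SE = 1.656845 × 0.0769944 = 0.127568.
CI: -0.667 ± 0.127568 → (-0.7946, -0.5394).
With 90% confidence, each one-unit increase in market return is associated with a change of between -0.7946 and -0.5394 % in stock return.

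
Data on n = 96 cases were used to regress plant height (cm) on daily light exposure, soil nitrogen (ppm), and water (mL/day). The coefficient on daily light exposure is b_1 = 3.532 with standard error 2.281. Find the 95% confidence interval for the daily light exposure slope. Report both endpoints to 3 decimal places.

(-0.998, 8.062)

df = n − k − 1 = 96 − 3 − 1 = 92.
t* = t_{0.025, 92} = 1.986086.
Margin = t* × SE = 1.986086 × 2.281 = 4.53026.
CI: 3.532 ± 4.53026 → (-0.998, 8.062).
With 95% confidence, each one-unit increase in daily light exposure is associated with a change of between -0.998 and 8.062 cm in plant height, holding the other predictors fixed.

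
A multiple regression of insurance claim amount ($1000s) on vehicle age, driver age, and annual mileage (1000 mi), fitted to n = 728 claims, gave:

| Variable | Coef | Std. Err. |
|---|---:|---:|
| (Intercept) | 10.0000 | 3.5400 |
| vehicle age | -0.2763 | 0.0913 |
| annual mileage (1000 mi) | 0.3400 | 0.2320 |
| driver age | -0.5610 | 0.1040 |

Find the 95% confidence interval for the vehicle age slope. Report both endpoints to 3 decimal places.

(-0.456, -0.097)

Read off: b = -0.2763, SE = 0.0913 for vehicle age.
df = n − k − 1 = 728 − 3 − 1 = 724.
t* = t_{0.025, 724} = 1.963246.
Margin = t* × SE = 1.963246 × 0.0913 = 0.17924.
CI: -0.2763 ± 0.17924 → (-0.456, -0.097).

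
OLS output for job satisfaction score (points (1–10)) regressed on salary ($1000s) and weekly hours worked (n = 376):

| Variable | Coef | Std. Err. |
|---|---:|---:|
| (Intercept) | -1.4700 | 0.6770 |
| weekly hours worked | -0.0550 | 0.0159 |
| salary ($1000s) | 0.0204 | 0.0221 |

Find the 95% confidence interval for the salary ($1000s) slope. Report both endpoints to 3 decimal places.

(-0.023, 0.064)

Read off: b = 0.0204, SE = 0.0221 for salary ($1000s).
df = n − k − 1 = 376 − 2 − 1 = 373.
t* = t_{0.025, 373} = 1.966344.
Margin = t* × SE = 1.966344 × 0.0221 = 0.04346.
CI: 0.0204 ± 0.04346 → (-0.023, 0.064).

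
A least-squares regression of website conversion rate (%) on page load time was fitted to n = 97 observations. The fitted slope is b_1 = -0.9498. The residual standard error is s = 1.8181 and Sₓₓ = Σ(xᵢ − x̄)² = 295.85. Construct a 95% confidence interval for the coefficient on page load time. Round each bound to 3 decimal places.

SE(b_1) = s/√Sₓₓ = 1.8181/√295.85 = 0.105702.
df = n − 2 = 95.
t* = t_{0.025, 95} = 1.985251.
Margin = t* × SE = 1.985251 × 0.105702 = 0.20984.
CI: -0.9498 ± 0.20984 → (-1.160, -0.740).
With 95% confidence, each one-unit increase in page load time is associated with a change of between -1.160 and -0.740 % in website conversion rate.

(-1.160, -0.740)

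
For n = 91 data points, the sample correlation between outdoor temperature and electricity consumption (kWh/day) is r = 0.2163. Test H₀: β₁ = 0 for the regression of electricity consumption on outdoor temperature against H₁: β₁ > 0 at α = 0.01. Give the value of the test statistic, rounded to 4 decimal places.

t = 2.0900

t = r·√(n − 2)/√(1 − r²) = 0.2163·√89/√0.953214 = 2.0900.
df = n − 2 = 89.
One-sided p ≈ 0.0197, which is ≥ 0.01, so fail to reject H₀.
The data do not give significant evidence of a linear association between outdoor temperature and electricity consumption.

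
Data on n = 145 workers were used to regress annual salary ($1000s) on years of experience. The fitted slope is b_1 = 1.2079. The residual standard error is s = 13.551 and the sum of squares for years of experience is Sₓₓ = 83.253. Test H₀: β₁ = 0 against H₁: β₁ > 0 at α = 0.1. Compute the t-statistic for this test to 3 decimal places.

t = 0.813

SE(b_1) = s/√Sₓₓ = 13.551/√83.253 = 1.48515.
t = 1.2079 / 1.48515 = 0.813.
df = n − 2 = 143.
One-sided p ≈ 0.2087, which is ≥ 0.1, so fail to reject H₀.
The data do not give significant evidence that the true slope on years of experience is positive.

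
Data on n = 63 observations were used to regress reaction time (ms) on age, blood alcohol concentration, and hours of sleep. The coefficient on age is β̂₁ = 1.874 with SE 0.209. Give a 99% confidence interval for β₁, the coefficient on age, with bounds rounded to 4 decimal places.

df = n − k − 1 = 63 − 3 − 1 = 59.
t* = t_{0.005, 59} = 2.661759.
Margin = t* × SE = 2.661759 × 0.209 = 0.556308.
CI: 1.874 ± 0.556308 → (1.3177, 2.4303).
With 99% confidence, each one-unit increase in age is associated with a change of between 1.3177 and 2.4303 ms in reaction time, holding the other predictors fixed.

(1.3177, 2.4303)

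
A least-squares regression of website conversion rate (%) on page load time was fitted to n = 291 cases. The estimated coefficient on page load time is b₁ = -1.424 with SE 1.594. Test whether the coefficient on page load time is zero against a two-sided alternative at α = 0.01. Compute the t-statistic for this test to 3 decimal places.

H₀: β₁ = 0 vs H₁: β₁ ≠ 0.
t = (b₁ − β₁⁰)/SE = -1.424 / 1.594 = -0.893.
df = n − 2 = 291 − 2 = 289.
Two-sided p ≈ 0.3724, which is ≥ 0.01, so fail to reject H₀.
The data do not give significant evidence of an association between page load time and website conversion rate.

t = -0.893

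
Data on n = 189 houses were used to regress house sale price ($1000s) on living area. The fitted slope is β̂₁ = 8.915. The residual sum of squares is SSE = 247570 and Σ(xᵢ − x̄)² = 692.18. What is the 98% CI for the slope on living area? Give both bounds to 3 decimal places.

(5.670, 12.160)

MSE = SSE/(n − 2) = 247570/187 = 1323.9.
SE(β̂₁) = √(MSE/Sₓₓ) = √(1323.9/692.18) = 1.38299.
df = n − 2 = 187.
t* = t_{0.01, 187} = 2.346454.
Margin = t* × SE = 2.346454 × 1.38299 = 3.24512.
CI: 8.915 ± 3.24512 → (5.670, 12.160).
With 98% confidence, each one-unit increase in living area is associated with a change of between 5.670 and 12.160 $1000s in house sale price.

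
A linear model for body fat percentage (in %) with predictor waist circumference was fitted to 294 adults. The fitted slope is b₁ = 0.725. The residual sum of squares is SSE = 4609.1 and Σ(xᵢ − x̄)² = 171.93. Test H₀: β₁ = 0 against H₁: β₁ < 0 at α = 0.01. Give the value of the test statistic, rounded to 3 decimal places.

t = 2.393

MSE = SSE/(n − 2) = 4609.1/292 = 15.7846.
SE(b₁) = √(MSE/Sₓₓ) = √(15.7846/171.93) = 0.302999.
t = 0.725 / 0.302999 = 2.393.
df = n − 2 = 292.
One-sided p ≈ 0.9913, which is ≥ 0.01, so fail to reject H₀.
The data do not give significant evidence that the true slope on waist circumference is negative.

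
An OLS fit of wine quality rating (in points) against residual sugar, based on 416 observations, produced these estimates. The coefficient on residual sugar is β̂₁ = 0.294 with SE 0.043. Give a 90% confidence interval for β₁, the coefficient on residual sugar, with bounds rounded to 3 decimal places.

(0.223, 0.365)

df = n − 2 = 416 − 2 = 414.
t* = t_{0.05, 414} = 1.648543.
Margin = t* × SE = 1.648543 × 0.043 = 0.07089.
CI: 0.294 ± 0.07089 → (0.223, 0.365).
With 90% confidence, each one-unit increase in residual sugar is associated with a change of between 0.223 and 0.365 points in wine quality rating.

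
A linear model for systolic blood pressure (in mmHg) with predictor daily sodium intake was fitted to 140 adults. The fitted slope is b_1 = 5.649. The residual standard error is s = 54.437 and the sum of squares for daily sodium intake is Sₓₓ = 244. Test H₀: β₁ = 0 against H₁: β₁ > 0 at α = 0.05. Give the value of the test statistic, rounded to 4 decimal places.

SE(b_1) = s/√Sₓₓ = 54.437/√244 = 3.48497.
t = 5.649 / 3.48497 = 1.6210.
df = n − 2 = 138.
One-sided p ≈ 0.0537, which is ≥ 0.05, so fail to reject H₀.
The data do not give significant evidence that the true slope on daily sodium intake is positive.

t = 1.6210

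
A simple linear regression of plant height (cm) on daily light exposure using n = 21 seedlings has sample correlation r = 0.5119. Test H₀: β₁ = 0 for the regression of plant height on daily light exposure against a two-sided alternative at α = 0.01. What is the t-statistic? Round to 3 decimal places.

t = 2.597

t = r·√(n − 2)/√(1 − r²) = 0.5119·√19/√0.737958 = 2.597.
df = n − 2 = 19.
Two-sided p ≈ 0.0177, which is ≥ 0.01, so fail to reject H₀.
The data do not give significant evidence of a linear association between daily light exposure and plant height.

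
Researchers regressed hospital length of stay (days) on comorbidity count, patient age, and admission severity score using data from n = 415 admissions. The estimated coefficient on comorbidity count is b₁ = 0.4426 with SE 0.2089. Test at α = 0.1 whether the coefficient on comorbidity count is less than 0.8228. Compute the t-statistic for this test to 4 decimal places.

t = -1.8200

H₀: β₁ = 0.8228 vs H₁: β₁ < 0.8228.
t = (b₁ − β₁⁰)/SE = (0.4426 − 0.8228) / 0.2089 = -1.8200.
df = n − k − 1 = 415 − 3 − 1 = 411.
One-sided p ≈ 0.0347, which is < 0.1, so reject H₀.
There is evidence that the true slope on comorbidity count is below 0.8228 days per unit, holding the other predictors fixed.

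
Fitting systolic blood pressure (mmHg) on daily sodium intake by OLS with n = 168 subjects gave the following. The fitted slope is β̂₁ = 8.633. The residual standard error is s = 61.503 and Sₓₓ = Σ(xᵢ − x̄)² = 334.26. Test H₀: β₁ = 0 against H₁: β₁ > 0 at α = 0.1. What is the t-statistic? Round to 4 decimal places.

t = 2.5663

SE(β̂₁) = s/√Sₓₓ = 61.503/√334.26 = 3.36399.
t = 8.633 / 3.36399 = 2.5663.
df = n − 2 = 166.
One-sided p ≈ 0.0056, which is < 0.1, so reject H₀.
There is evidence that the true slope on daily sodium intake is positive.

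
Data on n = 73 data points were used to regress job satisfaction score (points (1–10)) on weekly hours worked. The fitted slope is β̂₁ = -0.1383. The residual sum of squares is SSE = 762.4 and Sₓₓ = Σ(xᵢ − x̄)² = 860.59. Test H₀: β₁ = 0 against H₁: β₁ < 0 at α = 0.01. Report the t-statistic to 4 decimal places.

MSE = SSE/(n − 2) = 762.4/71 = 10.738.
SE(β̂₁) = √(MSE/Sₓₓ) = √(10.738/860.59) = 0.111703.
t = -0.1383 / 0.111703 = -1.2381.
df = n − 2 = 71.
One-sided p ≈ 0.1099, which is ≥ 0.01, so fail to reject H₀.
The data do not give significant evidence that the true slope on weekly hours worked is negative.

t = -1.2381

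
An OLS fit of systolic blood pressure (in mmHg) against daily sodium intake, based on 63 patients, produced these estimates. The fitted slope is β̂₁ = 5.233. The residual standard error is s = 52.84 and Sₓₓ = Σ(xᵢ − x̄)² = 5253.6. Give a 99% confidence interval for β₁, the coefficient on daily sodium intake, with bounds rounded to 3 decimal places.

(3.295, 7.171)

SE(β̂₁) = s/√Sₓₓ = 52.84/√5253.6 = 0.729011.
df = n − 2 = 61.
t* = t_{0.005, 61} = 2.658857.
Margin = t* × SE = 2.658857 × 0.729011 = 1.93834.
CI: 5.233 ± 1.93834 → (3.295, 7.171).
With 99% confidence, each one-unit increase in daily sodium intake is associated with a change of between 3.295 and 7.171 mmHg in systolic blood pressure.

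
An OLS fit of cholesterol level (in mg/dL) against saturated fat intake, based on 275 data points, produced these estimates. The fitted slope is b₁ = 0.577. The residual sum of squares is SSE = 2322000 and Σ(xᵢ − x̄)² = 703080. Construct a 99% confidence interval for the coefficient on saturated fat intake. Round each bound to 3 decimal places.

MSE = SSE/(n − 2) = 2322000/273 = 8505.49.
SE(b₁) = √(MSE/Sₓₓ) = √(8505.49/703080) = 0.109989.
df = n − 2 = 273.
t* = t_{0.005, 273} = 2.593958.
Margin = t* × SE = 2.593958 × 0.109989 = 0.28531.
CI: 0.577 ± 0.28531 → (0.292, 0.862).
With 99% confidence, each one-unit increase in saturated fat intake is associated with a change of between 0.292 and 0.862 mg/dL in cholesterol level.

(0.292, 0.862)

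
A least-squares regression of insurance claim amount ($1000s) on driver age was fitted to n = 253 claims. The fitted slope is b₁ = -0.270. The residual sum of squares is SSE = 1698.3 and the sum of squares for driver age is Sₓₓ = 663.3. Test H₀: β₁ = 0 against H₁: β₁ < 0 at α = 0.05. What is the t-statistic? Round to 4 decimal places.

t = -2.6733

MSE = SSE/(n − 2) = 1698.3/251 = 6.76614.
SE(b₁) = √(MSE/Sₓₓ) = √(6.76614/663.3) = 0.100999.
t = -0.270 / 0.100999 = -2.6733.
df = n − 2 = 251.
One-sided p ≈ 0.0040, which is < 0.05, so reject H₀.
There is evidence that the true slope on driver age is negative.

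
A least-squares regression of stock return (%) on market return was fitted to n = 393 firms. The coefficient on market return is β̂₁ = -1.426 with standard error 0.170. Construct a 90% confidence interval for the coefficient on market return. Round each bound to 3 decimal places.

df = n − 2 = 393 − 2 = 391.
t* = t_{0.05, 391} = 1.64876.
Margin = t* × SE = 1.64876 × 0.170 = 0.28029.
CI: -1.426 ± 0.28029 → (-1.706, -1.146).
With 90% confidence, each one-unit increase in market return is associated with a change of between -1.706 and -1.146 % in stock return.

(-1.706, -1.146)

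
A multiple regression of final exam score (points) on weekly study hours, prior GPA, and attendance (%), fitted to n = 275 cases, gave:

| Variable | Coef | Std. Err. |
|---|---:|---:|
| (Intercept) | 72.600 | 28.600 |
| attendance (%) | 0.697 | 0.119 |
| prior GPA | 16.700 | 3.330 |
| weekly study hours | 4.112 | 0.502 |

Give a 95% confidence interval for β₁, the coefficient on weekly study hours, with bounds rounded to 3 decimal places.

(3.124, 5.100)

Read off: b = 4.112, SE = 0.502 for weekly study hours.
df = n − k − 1 = 275 − 3 − 1 = 271.
t* = t_{0.025, 271} = 1.968756.
Margin = t* × SE = 1.968756 × 0.502 = 0.98832.
CI: 4.112 ± 0.98832 → (3.124, 5.100).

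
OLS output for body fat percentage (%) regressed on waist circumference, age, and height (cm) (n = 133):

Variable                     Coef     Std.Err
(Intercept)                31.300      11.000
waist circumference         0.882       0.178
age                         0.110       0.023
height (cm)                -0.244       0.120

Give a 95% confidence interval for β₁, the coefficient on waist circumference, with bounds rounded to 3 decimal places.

(0.530, 1.234)

Read off: b = 0.882, SE = 0.178 for waist circumference.
df = n − k − 1 = 133 − 3 − 1 = 129.
t* = t_{0.025, 129} = 1.978524.
Margin = t* × SE = 1.978524 × 0.178 = 0.35218.
CI: 0.882 ± 0.35218 → (0.530, 1.234).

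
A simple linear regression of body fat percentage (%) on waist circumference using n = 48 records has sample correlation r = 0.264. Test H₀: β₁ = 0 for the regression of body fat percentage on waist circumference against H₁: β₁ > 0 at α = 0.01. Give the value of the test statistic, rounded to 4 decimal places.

t = 1.8564

t = r·√(n − 2)/√(1 − r²) = 0.264·√46/√0.930304 = 1.8564.
df = n − 2 = 46.
One-sided p ≈ 0.0349, which is ≥ 0.01, so fail to reject H₀.
The data do not give significant evidence of a linear association between waist circumference and body fat percentage.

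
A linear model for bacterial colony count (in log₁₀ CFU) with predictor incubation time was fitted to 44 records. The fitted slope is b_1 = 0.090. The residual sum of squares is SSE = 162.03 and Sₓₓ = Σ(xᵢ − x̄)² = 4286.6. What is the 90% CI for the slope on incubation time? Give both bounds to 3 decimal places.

MSE = SSE/(n − 2) = 162.03/42 = 3.85786.
SE(b_1) = √(MSE/Sₓₓ) = √(3.85786/4286.6) = 0.0299997.
df = n − 2 = 42.
t* = t_{0.05, 42} = 1.681952.
Margin = t* × SE = 1.681952 × 0.0299997 = 0.05046.
CI: 0.090 ± 0.05046 → (0.040, 0.140).
With 90% confidence, each one-unit increase in incubation time is associated with a change of between 0.040 and 0.140 log₁₀ CFU in bacterial colony count.

(0.040, 0.140)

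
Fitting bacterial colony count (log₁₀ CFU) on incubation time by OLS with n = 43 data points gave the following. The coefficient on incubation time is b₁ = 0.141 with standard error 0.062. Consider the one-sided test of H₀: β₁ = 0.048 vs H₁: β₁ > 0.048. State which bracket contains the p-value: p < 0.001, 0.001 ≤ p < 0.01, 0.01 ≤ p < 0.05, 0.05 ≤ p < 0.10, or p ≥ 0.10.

t = (0.141 − 0.048) / 0.062 = 1.500.
df = n − 2 = 43 − 2 = 41.
One-sided p = P(T_{41} > t) ≈ 0.0706.
So 0.05 ≤ p < 0.10.

0.05 ≤ p < 0.10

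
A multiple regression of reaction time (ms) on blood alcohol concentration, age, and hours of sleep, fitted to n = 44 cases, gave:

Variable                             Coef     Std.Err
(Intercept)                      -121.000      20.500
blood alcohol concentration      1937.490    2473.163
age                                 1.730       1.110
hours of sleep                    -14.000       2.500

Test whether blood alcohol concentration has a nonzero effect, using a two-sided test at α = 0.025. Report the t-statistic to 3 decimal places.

t = 0.783

Read off: b = 1937.490, SE = 2473.163 for blood alcohol concentration.
H₀: β₁ = 0 vs H₁: β₁ ≠ 0.
t = 1937.490 / 2473.163 = 0.783.
df = n − k − 1 = 44 − 3 − 1 = 40.
Two-sided p ≈ 0.4380, which is ≥ 0.025, so fail to reject H₀.
The data do not give significant evidence of an association between blood alcohol concentration and reaction time, after adjusting for the other predictors.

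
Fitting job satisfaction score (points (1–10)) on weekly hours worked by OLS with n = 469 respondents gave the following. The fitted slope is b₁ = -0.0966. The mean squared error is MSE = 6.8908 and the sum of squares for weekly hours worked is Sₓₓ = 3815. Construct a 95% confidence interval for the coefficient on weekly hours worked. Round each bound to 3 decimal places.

(-0.180, -0.013)

SE(b₁) = √(MSE/Sₓₓ) = √(6.8908/3815) = 0.0424999.
df = n − 2 = 467.
t* = t_{0.025, 467} = 1.965057.
Margin = t* × SE = 1.965057 × 0.0424999 = 0.08351.
CI: -0.0966 ± 0.08351 → (-0.180, -0.013).
With 95% confidence, each one-unit increase in weekly hours worked is associated with a change of between -0.180 and -0.013 points (1–10) in job satisfaction score.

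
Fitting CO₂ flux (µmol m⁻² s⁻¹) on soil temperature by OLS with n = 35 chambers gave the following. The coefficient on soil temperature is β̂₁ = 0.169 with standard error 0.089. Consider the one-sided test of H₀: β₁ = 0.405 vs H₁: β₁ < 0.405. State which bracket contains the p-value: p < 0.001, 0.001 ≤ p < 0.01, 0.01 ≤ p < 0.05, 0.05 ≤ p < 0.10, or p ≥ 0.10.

0.001 ≤ p < 0.01

t = (0.169 − 0.405) / 0.089 = -2.652.
df = n − 2 = 35 − 2 = 33.
One-sided p = P(T_{33} < t) ≈ 0.0061.
So 0.001 ≤ p < 0.01.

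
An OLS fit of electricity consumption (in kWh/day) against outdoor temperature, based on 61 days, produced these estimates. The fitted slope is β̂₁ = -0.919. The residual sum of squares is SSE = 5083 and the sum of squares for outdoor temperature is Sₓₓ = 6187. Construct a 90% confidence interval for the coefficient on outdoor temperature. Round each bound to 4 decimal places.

(-1.1162, -0.7218)

MSE = SSE/(n − 2) = 5083/59 = 86.1525.
SE(β̂₁) = √(MSE/Sₓₓ) = √(86.1525/6187) = 0.118003.
df = n − 2 = 59.
t* = t_{0.05, 59} = 1.671093.
Margin = t* × SE = 1.671093 × 0.118003 = 0.197194.
CI: -0.919 ± 0.197194 → (-1.1162, -0.7218).
With 90% confidence, each one-unit increase in outdoor temperature is associated with a change of between -1.1162 and -0.7218 kWh/day in electricity consumption.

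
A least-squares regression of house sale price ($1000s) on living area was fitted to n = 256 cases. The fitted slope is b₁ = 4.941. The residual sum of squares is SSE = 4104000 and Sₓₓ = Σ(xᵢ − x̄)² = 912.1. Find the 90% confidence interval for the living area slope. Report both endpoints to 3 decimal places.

(-2.007, 11.889)

MSE = SSE/(n − 2) = 4104000/254 = 16157.5.
SE(b₁) = √(MSE/Sₓₓ) = √(16157.5/912.1) = 4.20887.
df = n − 2 = 254.
t* = t_{0.05, 254} = 1.650875.
Margin = t* × SE = 1.650875 × 4.20887 = 6.94832.
CI: 4.941 ± 6.94832 → (-2.007, 11.889).
With 90% confidence, each one-unit increase in living area is associated with a change of between -2.007 and 11.889 $1000s in house sale price.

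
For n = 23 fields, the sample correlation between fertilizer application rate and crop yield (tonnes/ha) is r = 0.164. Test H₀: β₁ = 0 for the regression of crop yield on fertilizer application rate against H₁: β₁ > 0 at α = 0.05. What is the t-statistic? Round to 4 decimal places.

t = 0.7619

t = r·√(n − 2)/√(1 − r²) = 0.164·√21/√0.973104 = 0.7619.
df = n − 2 = 21.
One-sided p ≈ 0.2273, which is ≥ 0.05, so fail to reject H₀.
The data do not give significant evidence of a linear association between fertilizer application rate and crop yield.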